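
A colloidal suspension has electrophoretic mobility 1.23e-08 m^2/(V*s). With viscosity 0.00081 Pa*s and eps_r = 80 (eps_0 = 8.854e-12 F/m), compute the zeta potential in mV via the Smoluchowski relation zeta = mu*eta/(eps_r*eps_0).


Smoluchowski equation: zeta = mu * eta / (eps_r * eps_0)
zeta = 1.23e-08 * 0.00081 / (80 * 8.854e-12)
zeta = 0.014066 V = 14.07 mV

14.07


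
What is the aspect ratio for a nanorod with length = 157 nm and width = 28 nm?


Aspect ratio AR = length / diameter
AR = 157 / 28
AR = 5.61

5.61


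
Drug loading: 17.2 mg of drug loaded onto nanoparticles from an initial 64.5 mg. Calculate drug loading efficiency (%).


Drug loading efficiency = (drug loaded / drug initial) * 100
DLE = 17.2 / 64.5 * 100
DLE = 0.2667 * 100
DLE = 26.67%

26.67


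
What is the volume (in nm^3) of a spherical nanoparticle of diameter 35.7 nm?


Radius r = 35.7/2 = 17.85 nm
Volume V = (4/3) * pi * r^3
V = (4/3) * pi * (17.85)^3
V = 23823.37 nm^3

23823.37


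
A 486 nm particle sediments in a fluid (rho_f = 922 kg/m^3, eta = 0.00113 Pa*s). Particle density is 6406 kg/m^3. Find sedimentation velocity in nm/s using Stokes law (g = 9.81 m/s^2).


Radius R = 486/2 nm = 2.43e-07 m
Density difference = 6406 - 922 = 5484 kg/m^3
v = 2 * R^2 * (rho_p - rho_f) * g / (9 * eta)
v = 2 * (2.43e-07)^2 * 5484 * 9.81 / (9 * 0.00113)
v = 6.24724e-07 m/s = 624.7238 nm/s

624.7238


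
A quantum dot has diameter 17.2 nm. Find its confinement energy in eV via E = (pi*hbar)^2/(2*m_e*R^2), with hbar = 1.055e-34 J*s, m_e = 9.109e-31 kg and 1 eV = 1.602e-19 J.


Radius R = 17.2/2 = 8.6 nm = 8.6e-09 m
E = (pi * 1.055e-34)^2 / (2 * 9.109e-31 * (8.6e-09)^2)
E(J) = 8.15281e-22
E = E(J) / 1.602e-19 = 0.0051 eV

0.0051


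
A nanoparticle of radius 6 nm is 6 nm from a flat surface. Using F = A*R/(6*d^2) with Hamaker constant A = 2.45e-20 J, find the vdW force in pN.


Convert to SI: R = 6 nm = 6e-09 m, d = 6 nm = 6e-09 m
F = A * R / (6 * d^2)
F = 2.45e-20 * 6e-09 / (6 * (6e-09)^2)
F = 6.80556e-13 N = 0.681 pN

0.681


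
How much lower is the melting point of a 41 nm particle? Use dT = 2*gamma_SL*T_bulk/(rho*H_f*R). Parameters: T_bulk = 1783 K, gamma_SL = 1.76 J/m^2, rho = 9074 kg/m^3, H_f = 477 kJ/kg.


Radius R = 41/2 = 20.5 nm = 2.05e-08 m
Convert H_f = 477 kJ/kg = 477000 J/kg
dT = 2 * gamma_SL * T_bulk / (rho * H_f * R)
dT = 2 * 1.76 * 1783 / (9074 * 477000 * 2.05e-08)
dT = 70.7 K

70.7


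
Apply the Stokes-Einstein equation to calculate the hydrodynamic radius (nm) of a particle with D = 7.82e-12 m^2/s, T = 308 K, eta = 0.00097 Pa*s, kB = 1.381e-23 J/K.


Stokes-Einstein: R = kB*T / (6*pi*eta*D)
R = 1.381e-23 * 308 / (6 * pi * 0.00097 * 7.82e-12)
R = 2.97485e-08 m = 29.75 nm

29.75


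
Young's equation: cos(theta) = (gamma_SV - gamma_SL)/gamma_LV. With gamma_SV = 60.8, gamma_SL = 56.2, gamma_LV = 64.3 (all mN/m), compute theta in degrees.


cos(theta) = (gamma_SV - gamma_SL) / gamma_LV
cos(theta) = (60.8 - 56.2) / 64.3
cos(theta) = 0.07154
theta = arccos(0.07154) = 85.9 degrees

85.9


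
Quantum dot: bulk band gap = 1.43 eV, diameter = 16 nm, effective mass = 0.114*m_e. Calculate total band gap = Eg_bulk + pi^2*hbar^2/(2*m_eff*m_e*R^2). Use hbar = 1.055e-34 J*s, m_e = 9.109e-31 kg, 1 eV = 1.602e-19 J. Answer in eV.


Radius R = 16/2 nm = 8e-09 m
Confinement energy dE = pi^2 * hbar^2 / (2 * m_eff * m_e * R^2)
dE = pi^2 * (1.055e-34)^2 / (2 * 0.114 * 9.109e-31 * (8e-09)^2) J, divided by 1.602e-19 J/eV
dE = 0.0516 eV
Total band gap = E_g(bulk) + dE = 1.43 + 0.0516 = 1.4816 eV

1.4816


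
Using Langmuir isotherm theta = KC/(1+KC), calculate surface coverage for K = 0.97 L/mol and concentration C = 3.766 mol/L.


Langmuir isotherm: theta = K*C / (1 + K*C)
K*C = 0.97 * 3.766 = 3.65302
theta = 3.65302 / (1 + 3.65302) = 3.65302 / 4.65302
theta = 0.7851

0.7851


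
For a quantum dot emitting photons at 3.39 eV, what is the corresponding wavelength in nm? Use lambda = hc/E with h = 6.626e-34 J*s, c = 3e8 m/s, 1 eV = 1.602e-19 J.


Convert energy: E = 3.39 eV = 3.39 * 1.602e-19 = 5.43078e-19 J
lambda = h*c / E = 6.626e-34 * 3e8 / 5.43078e-19
lambda = 3.66025e-07 m = 366.0 nm

366.0


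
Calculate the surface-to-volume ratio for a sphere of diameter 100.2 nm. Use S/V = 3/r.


Radius r = 100.2/2 = 50.1 nm
S/V = 3 / r = 3 / 50.1
S/V = 0.0599 nm^-1

0.0599


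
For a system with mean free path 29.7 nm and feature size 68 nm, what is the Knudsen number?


Knudsen number Kn = lambda / L
Kn = 29.7 / 68
Kn = 0.4368

0.4368


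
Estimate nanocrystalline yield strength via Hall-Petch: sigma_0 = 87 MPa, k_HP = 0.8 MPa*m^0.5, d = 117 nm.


d = 117 nm = 1.17e-07 m
sqrt(d) = 0.0003420526
Hall-Petch contribution = k / sqrt(d) = 0.8 / 0.0003420526 = 2338.8 MPa
sigma = sigma_0 + k/sqrt(d) = 87 + 2338.8 = 2425.8 MPa

2425.8


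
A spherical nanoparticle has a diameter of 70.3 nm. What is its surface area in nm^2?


Radius r = 70.3/2 = 35.15 nm
Surface area SA = 4 * pi * r^2
SA = 4 * pi * (35.15)^2
SA = 15526.03 nm^2

15526.03


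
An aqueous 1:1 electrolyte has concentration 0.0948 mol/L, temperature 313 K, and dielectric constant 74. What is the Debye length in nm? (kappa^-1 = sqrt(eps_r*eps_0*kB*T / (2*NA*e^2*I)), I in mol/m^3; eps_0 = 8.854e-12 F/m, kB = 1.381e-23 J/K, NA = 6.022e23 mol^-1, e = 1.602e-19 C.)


Ionic strength I = 0.0948 * 1^2 * 1000 = 94.8 mol/m^3
kappa^-1 = sqrt(74 * 8.854e-12 * 1.381e-23 * 313 / (2 * 6.022e23 * (1.602e-19)^2 * 94.8))
kappa^-1 = 0.983 nm

0.983


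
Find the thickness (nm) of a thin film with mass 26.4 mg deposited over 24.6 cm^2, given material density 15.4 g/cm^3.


Convert: m = 26.4 mg = 2.6400e-05 kg, A = 24.6 cm^2 = 2.4600e-03 m^2, rho = 15.4 g/cm^3 = 15400 kg/m^3
t = m / (A * rho)
t = 2.6400e-05 / (2.4600e-03 * 15400)
t = 6.9686e-07 m = 696.9 nm

696.9


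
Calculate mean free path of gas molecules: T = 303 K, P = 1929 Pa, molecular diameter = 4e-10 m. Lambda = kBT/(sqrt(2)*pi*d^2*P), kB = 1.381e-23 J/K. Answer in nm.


Mean free path: lambda = kB*T / (sqrt(2) * pi * d^2 * P)
lambda = 1.381e-23 * 303 / (sqrt(2) * pi * (4e-10)^2 * 1929)
lambda = 3.05154e-06 m
lambda = 3051.54 nm

3051.54


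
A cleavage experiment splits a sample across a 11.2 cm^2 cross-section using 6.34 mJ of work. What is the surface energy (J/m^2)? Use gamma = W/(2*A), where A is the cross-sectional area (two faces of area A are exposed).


Convert: A = 11.2 cm^2 = 0.00112 m^2, W = 6.34 mJ = 0.00634 J
Cleaving exposes two faces of area A, so total new surface = 2*A and gamma = W / (2*A)
gamma = 0.00634 / (2 * 0.00112)
gamma = 2.83 J/m^2

2.83


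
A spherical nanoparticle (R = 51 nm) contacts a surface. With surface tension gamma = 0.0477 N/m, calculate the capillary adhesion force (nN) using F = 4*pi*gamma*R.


Convert radius: R = 51 nm = 5.1e-08 m
F = 4 * pi * gamma * R
F = 4 * pi * 0.0477 * 5.1e-08
F = 3.05702e-08 N = 30.5702 nN

30.5702


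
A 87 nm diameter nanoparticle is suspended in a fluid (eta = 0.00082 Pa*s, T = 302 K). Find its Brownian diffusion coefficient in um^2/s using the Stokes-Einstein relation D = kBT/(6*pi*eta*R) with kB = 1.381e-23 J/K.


Radius R = 87/2 = 43.5 nm = 4.35e-08 m
D = kB*T / (6*pi*eta*R)
D = 1.381e-23 * 302 / (6 * pi * 0.00082 * 4.35e-08)
D = 6.20292e-12 m^2/s = 6.203 um^2/s

6.203


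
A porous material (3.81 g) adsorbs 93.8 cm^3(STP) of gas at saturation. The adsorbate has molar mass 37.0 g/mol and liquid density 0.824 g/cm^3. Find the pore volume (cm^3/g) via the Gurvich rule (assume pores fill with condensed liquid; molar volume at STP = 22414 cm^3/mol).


Moles adsorbed n = V_ads / 22414 = 93.8 / 22414 = 4.184884e-03 mol
Liquid volume V_liq = n * M / rho_liq = 4.184884e-03 * 37.0 / 0.824 = 0.18791 cm^3
Specific pore volume V_pore = V_liq / m_sample = 0.18791 / 3.81
V_pore = 0.0493 cm^3/g

0.0493


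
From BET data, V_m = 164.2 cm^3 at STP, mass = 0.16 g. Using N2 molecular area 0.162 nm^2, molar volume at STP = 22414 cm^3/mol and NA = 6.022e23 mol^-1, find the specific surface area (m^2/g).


Number of moles in monolayer = V_m / 22414 = 164.2 / 22414 = 0.00732578
Number of molecules = moles * NA = 0.00732578 * 6.022e23
SA = molecules * sigma / mass
SA = (164.2 / 22414) * 6.022e23 * 0.162e-18 / 0.16
SA = 4466.7 m^2/g

4466.7


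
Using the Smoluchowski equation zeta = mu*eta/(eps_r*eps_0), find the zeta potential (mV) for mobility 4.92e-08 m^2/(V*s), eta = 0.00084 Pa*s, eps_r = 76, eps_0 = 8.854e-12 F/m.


Smoluchowski equation: zeta = mu * eta / (eps_r * eps_0)
zeta = 4.92e-08 * 0.00084 / (76 * 8.854e-12)
zeta = 0.061417 V = 61.42 mV

61.42


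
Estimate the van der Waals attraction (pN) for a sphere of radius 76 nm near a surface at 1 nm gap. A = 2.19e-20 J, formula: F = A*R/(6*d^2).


Convert to SI: R = 76 nm = 7.6e-08 m, d = 1 nm = 1e-09 m
F = A * R / (6 * d^2)
F = 2.19e-20 * 7.6e-08 / (6 * (1e-09)^2)
F = 2.774e-10 N = 277.4 pN

277.4


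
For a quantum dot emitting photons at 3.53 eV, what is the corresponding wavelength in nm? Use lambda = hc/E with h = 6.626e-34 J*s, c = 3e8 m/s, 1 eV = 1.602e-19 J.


Convert energy: E = 3.53 eV = 3.53 * 1.602e-19 = 5.65506e-19 J
lambda = h*c / E = 6.626e-34 * 3e8 / 5.65506e-19
lambda = 3.51508e-07 m = 351.5 nm

351.5


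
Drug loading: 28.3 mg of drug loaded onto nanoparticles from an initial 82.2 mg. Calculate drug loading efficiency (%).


Drug loading efficiency = (drug loaded / drug initial) * 100
DLE = 28.3 / 82.2 * 100
DLE = 0.3443 * 100
DLE = 34.43%

34.43


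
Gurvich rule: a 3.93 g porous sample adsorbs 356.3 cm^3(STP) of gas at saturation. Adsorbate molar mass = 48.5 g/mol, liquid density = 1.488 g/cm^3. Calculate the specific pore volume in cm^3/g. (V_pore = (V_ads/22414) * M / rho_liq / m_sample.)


Moles adsorbed n = V_ads / 22414 = 356.3 / 22414 = 1.589631e-02 mol
Liquid volume V_liq = n * M / rho_liq = 1.589631e-02 * 48.5 / 1.488 = 0.51813 cm^3
Specific pore volume V_pore = V_liq / m_sample = 0.51813 / 3.93
V_pore = 0.1318 cm^3/g

0.1318


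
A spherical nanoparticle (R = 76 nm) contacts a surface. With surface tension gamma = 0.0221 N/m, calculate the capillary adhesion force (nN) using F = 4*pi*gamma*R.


Convert radius: R = 76 nm = 7.6e-08 m
F = 4 * pi * gamma * R
F = 4 * pi * 0.0221 * 7.6e-08
F = 2.11065e-08 N = 21.1065 nN

21.1065


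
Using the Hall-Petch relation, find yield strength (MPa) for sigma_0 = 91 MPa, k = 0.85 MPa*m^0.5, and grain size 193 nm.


d = 193 nm = 1.93e-07 m
sqrt(d) = 0.0004393177
Hall-Petch contribution = k / sqrt(d) = 0.85 / 0.0004393177 = 1934.8 MPa
sigma = sigma_0 + k/sqrt(d) = 91 + 1934.8 = 2025.8 MPa

2025.8


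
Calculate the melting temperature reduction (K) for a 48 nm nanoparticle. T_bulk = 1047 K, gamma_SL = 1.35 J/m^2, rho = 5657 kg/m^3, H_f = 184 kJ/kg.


Radius R = 48/2 = 24 nm = 2.4e-08 m
Convert H_f = 184 kJ/kg = 184000 J/kg
dT = 2 * gamma_SL * T_bulk / (rho * H_f * R)
dT = 2 * 1.35 * 1047 / (5657 * 184000 * 2.4e-08)
dT = 113.2 K

113.2


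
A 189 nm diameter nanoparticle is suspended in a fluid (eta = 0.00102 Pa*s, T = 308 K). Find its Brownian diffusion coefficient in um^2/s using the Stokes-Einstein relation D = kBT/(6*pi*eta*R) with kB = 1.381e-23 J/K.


Radius R = 189/2 = 94.5 nm = 9.45e-08 m
D = kB*T / (6*pi*eta*R)
D = 1.381e-23 * 308 / (6 * pi * 0.00102 * 9.45e-08)
D = 2.34105e-12 m^2/s = 2.341 um^2/s

2.341


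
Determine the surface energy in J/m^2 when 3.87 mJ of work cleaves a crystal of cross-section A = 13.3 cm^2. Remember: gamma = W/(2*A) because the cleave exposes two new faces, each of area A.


Convert: A = 13.3 cm^2 = 0.00133 m^2, W = 3.87 mJ = 0.00387 J
Cleaving exposes two faces of area A, so total new surface = 2*A and gamma = W / (2*A)
gamma = 0.00387 / (2 * 0.00133)
gamma = 1.455 J/m^2

1.455


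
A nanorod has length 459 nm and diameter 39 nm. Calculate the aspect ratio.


Aspect ratio AR = length / diameter
AR = 459 / 39
AR = 11.77

11.77


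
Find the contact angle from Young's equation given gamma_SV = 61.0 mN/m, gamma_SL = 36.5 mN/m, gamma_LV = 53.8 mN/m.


cos(theta) = (gamma_SV - gamma_SL) / gamma_LV
cos(theta) = (61.0 - 36.5) / 53.8
cos(theta) = 0.45539
theta = arccos(0.45539) = 62.91 degrees

62.91


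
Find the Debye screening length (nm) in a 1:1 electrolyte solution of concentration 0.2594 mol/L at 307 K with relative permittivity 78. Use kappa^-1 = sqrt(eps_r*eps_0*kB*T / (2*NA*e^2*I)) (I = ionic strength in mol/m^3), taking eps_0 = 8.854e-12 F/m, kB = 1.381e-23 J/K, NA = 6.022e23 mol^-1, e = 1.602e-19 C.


Ionic strength I = 0.2594 * 1^2 * 1000 = 259.4 mol/m^3
kappa^-1 = sqrt(78 * 8.854e-12 * 1.381e-23 * 307 / (2 * 6.022e23 * (1.602e-19)^2 * 259.4))
kappa^-1 = 0.604 nm

0.604


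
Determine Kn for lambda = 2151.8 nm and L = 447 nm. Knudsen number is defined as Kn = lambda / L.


Knudsen number Kn = lambda / L
Kn = 2151.8 / 447
Kn = 4.8139

4.8139


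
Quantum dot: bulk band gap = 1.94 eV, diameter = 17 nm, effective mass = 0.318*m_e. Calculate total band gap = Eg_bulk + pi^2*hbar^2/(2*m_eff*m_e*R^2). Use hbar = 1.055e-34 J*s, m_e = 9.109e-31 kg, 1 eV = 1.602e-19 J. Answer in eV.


Radius R = 17/2 nm = 8.5e-09 m
Confinement energy dE = pi^2 * hbar^2 / (2 * m_eff * m_e * R^2)
dE = pi^2 * (1.055e-34)^2 / (2 * 0.318 * 9.109e-31 * (8.5e-09)^2) J, divided by 1.602e-19 J/eV
dE = 0.0164 eV
Total band gap = E_g(bulk) + dE = 1.94 + 0.0164 = 1.9564 eV

1.9564


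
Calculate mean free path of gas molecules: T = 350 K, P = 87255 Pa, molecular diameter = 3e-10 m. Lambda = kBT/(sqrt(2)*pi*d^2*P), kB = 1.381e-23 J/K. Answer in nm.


Mean free path: lambda = kB*T / (sqrt(2) * pi * d^2 * P)
lambda = 1.381e-23 * 350 / (sqrt(2) * pi * (3e-10)^2 * 87255)
lambda = 1.38536e-07 m
lambda = 138.54 nm

138.54


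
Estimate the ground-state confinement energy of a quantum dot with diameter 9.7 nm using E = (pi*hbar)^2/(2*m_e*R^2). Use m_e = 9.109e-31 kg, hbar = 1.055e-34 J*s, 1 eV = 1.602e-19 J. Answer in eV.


Radius R = 9.7/2 = 4.85 nm = 4.85e-09 m
E = (pi * 1.055e-34)^2 / (2 * 9.109e-31 * (4.85e-09)^2)
E(J) = 2.56342e-21
E = E(J) / 1.602e-19 = 0.016 eV

0.016


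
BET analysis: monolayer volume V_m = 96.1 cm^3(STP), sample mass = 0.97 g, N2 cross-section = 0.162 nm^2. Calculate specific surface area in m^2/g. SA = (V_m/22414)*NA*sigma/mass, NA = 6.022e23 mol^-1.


Number of moles in monolayer = V_m / 22414 = 96.1 / 22414 = 0.0042875
Number of molecules = moles * NA = 0.0042875 * 6.022e23
SA = molecules * sigma / mass
SA = (96.1 / 22414) * 6.022e23 * 0.162e-18 / 0.97
SA = 431.2 m^2/g

431.2


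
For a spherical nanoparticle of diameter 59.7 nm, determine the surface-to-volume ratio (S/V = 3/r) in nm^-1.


Radius r = 59.7/2 = 29.85 nm
S/V = 3 / r = 3 / 29.85
S/V = 0.1005 nm^-1

0.1005


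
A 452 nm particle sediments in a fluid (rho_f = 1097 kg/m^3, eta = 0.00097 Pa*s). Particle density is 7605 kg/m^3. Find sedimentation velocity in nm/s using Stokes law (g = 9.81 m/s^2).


Radius R = 452/2 nm = 2.26e-07 m
Density difference = 7605 - 1097 = 6508 kg/m^3
v = 2 * R^2 * (rho_p - rho_f) * g / (9 * eta)
v = 2 * (2.26e-07)^2 * 6508 * 9.81 / (9 * 0.00097)
v = 7.47049e-07 m/s = 747.0492 nm/s

747.0492


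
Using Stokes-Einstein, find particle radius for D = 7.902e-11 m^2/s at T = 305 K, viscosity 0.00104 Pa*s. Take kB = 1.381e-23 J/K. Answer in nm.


Stokes-Einstein: R = kB*T / (6*pi*eta*D)
R = 1.381e-23 * 305 / (6 * pi * 0.00104 * 7.902e-11)
R = 2.71908e-09 m = 2.72 nm

2.72


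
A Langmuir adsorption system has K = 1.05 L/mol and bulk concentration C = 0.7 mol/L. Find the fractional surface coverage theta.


Langmuir isotherm: theta = K*C / (1 + K*C)
K*C = 1.05 * 0.7 = 0.735
theta = 0.735 / (1 + 0.735) = 0.735 / 1.735
theta = 0.4236

0.4236


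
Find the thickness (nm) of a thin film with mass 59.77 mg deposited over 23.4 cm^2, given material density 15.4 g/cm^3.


Convert: m = 59.77 mg = 5.9770e-05 kg, A = 23.4 cm^2 = 2.3400e-03 m^2, rho = 15.4 g/cm^3 = 15400 kg/m^3
t = m / (A * rho)
t = 5.9770e-05 / (2.3400e-03 * 15400)
t = 1.6586e-06 m = 1658.6 nm

1658.6


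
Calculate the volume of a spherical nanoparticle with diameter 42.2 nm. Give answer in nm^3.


Radius r = 42.2/2 = 21.1 nm
Volume V = (4/3) * pi * r^3
V = (4/3) * pi * (21.1)^3
V = 39349.21 nm^3

39349.21


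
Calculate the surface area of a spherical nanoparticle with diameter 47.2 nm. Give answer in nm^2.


Radius r = 47.2/2 = 23.6 nm
Surface area SA = 4 * pi * r^2
SA = 4 * pi * (23.6)^2
SA = 6998.97 nm^2

6998.97


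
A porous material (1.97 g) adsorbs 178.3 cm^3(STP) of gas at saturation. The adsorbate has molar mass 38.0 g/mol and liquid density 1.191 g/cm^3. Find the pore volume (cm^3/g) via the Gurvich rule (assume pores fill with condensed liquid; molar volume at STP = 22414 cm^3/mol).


Moles adsorbed n = V_ads / 22414 = 178.3 / 22414 = 7.954850e-03 mol
Liquid volume V_liq = n * M / rho_liq = 7.954850e-03 * 38.0 / 1.191 = 0.25381 cm^3
Specific pore volume V_pore = V_liq / m_sample = 0.25381 / 1.97
V_pore = 0.1288 cm^3/g

0.1288


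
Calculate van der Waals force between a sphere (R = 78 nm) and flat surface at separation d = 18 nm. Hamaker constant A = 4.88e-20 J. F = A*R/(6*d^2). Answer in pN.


Convert to SI: R = 78 nm = 7.8e-08 m, d = 18 nm = 1.8e-08 m
F = A * R / (6 * d^2)
F = 4.88e-20 * 7.8e-08 / (6 * (1.8e-08)^2)
F = 1.95802e-12 N = 1.958 pN

1.958


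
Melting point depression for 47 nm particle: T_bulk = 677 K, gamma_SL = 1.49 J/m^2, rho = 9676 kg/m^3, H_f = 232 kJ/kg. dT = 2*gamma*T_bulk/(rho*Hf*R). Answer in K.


Radius R = 47/2 = 23.5 nm = 2.35e-08 m
Convert H_f = 232 kJ/kg = 232000 J/kg
dT = 2 * gamma_SL * T_bulk / (rho * H_f * R)
dT = 2 * 1.49 * 677 / (9676 * 232000 * 2.35e-08)
dT = 38.2 K

38.2


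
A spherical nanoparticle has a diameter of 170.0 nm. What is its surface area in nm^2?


Radius r = 170.0/2 = 85 nm
Surface area SA = 4 * pi * r^2
SA = 4 * pi * (85)^2
SA = 90792.03 nm^2

90792.03


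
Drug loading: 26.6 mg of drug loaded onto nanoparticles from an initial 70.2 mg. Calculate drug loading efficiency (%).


Drug loading efficiency = (drug loaded / drug initial) * 100
DLE = 26.6 / 70.2 * 100
DLE = 0.3789 * 100
DLE = 37.89%

37.89


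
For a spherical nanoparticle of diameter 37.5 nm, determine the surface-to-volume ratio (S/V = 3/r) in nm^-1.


Radius r = 37.5/2 = 18.75 nm
S/V = 3 / r = 3 / 18.75
S/V = 0.16 nm^-1

0.16


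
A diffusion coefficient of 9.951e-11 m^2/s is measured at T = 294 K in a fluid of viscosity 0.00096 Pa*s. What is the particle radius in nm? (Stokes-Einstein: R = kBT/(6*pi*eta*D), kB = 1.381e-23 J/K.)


Stokes-Einstein: R = kB*T / (6*pi*eta*D)
R = 1.381e-23 * 294 / (6 * pi * 0.00096 * 9.951e-11)
R = 2.25477e-09 m = 2.25 nm

2.25


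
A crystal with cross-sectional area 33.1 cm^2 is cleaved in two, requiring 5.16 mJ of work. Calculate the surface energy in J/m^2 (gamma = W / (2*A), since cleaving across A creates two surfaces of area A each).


Convert: A = 33.1 cm^2 = 0.00331 m^2, W = 5.16 mJ = 0.00516 J
Cleaving exposes two faces of area A, so total new surface = 2*A and gamma = W / (2*A)
gamma = 0.00516 / (2 * 0.00331)
gamma = 0.779 J/m^2

0.779


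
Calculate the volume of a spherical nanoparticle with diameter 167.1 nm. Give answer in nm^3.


Radius r = 167.1/2 = 83.55 nm
Volume V = (4/3) * pi * r^3
V = (4/3) * pi * (83.55)^3
V = 2443025.34 nm^3

2443025.34


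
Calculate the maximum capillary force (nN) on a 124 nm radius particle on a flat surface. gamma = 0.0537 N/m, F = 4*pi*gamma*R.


Convert radius: R = 124 nm = 1.24e-07 m
F = 4 * pi * gamma * R
F = 4 * pi * 0.0537 * 1.24e-07
F = 8.36769e-08 N = 83.6769 nN

83.6769


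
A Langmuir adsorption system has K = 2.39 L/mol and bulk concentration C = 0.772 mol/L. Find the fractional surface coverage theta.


Langmuir isotherm: theta = K*C / (1 + K*C)
K*C = 2.39 * 0.772 = 1.84508
theta = 1.84508 / (1 + 1.84508) = 1.84508 / 2.84508
theta = 0.6485

0.6485


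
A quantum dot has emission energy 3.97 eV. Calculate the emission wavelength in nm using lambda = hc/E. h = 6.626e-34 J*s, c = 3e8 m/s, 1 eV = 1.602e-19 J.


Convert energy: E = 3.97 eV = 3.97 * 1.602e-19 = 6.35994e-19 J
lambda = h*c / E = 6.626e-34 * 3e8 / 6.35994e-19
lambda = 3.1255e-07 m = 312.6 nm

312.6


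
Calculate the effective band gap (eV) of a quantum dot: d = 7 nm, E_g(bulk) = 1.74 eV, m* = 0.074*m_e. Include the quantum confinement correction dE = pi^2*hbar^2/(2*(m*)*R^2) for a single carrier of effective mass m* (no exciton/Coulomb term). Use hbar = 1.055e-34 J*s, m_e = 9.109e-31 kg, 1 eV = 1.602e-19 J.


Radius R = 7/2 nm = 3.5e-09 m
Confinement energy dE = pi^2 * hbar^2 / (2 * m_eff * m_e * R^2)
dE = pi^2 * (1.055e-34)^2 / (2 * 0.074 * 9.109e-31 * (3.5e-09)^2) J, divided by 1.602e-19 J/eV
dE = 0.4152 eV
Total band gap = E_g(bulk) + dE = 1.74 + 0.4152 = 2.1552 eV

2.1552


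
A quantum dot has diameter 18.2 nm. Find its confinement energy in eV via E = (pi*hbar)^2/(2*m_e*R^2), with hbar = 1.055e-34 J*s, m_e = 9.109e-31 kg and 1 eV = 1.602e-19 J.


Radius R = 18.2/2 = 9.1 nm = 9.1e-09 m
E = (pi * 1.055e-34)^2 / (2 * 9.109e-31 * (9.1e-09)^2)
E(J) = 7.28151e-22
E = E(J) / 1.602e-19 = 0.0045 eV

0.0045


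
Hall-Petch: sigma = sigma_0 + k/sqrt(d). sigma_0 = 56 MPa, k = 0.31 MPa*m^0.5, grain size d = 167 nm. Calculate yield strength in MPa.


d = 167 nm = 1.67e-07 m
sqrt(d) = 0.0004086563
Hall-Petch contribution = k / sqrt(d) = 0.31 / 0.0004086563 = 758.6 MPa
sigma = sigma_0 + k/sqrt(d) = 56 + 758.6 = 814.6 MPa

814.6


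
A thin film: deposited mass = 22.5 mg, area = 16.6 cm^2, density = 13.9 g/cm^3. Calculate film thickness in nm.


Convert: m = 22.5 mg = 2.2500e-05 kg, A = 16.6 cm^2 = 1.6600e-03 m^2, rho = 13.9 g/cm^3 = 13900 kg/m^3
t = m / (A * rho)
t = 2.2500e-05 / (1.6600e-03 * 13900)
t = 9.7512e-07 m = 975.1 nm

975.1


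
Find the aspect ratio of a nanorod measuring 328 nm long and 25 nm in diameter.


Aspect ratio AR = length / diameter
AR = 328 / 25
AR = 13.12

13.12


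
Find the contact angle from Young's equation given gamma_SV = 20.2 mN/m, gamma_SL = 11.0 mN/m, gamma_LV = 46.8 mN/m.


cos(theta) = (gamma_SV - gamma_SL) / gamma_LV
cos(theta) = (20.2 - 11.0) / 46.8
cos(theta) = 0.196581
theta = arccos(0.196581) = 78.66 degrees

78.66


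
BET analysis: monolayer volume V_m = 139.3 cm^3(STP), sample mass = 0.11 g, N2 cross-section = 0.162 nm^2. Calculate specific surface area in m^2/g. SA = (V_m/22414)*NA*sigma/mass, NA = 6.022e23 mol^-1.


Number of moles in monolayer = V_m / 22414 = 139.3 / 22414 = 0.00621487
Number of molecules = moles * NA = 0.00621487 * 6.022e23
SA = molecules * sigma / mass
SA = (139.3 / 22414) * 6.022e23 * 0.162e-18 / 0.11
SA = 5511.8 m^2/g

5511.8


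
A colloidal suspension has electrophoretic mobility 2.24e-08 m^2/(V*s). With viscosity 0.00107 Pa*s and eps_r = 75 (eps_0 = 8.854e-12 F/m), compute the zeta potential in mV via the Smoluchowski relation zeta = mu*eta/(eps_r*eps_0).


Smoluchowski equation: zeta = mu * eta / (eps_r * eps_0)
zeta = 2.24e-08 * 0.00107 / (75 * 8.854e-12)
zeta = 0.036094 V = 36.09 mV

36.09


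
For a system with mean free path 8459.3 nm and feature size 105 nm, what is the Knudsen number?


Knudsen number Kn = lambda / L
Kn = 8459.3 / 105
Kn = 80.5648

80.5648


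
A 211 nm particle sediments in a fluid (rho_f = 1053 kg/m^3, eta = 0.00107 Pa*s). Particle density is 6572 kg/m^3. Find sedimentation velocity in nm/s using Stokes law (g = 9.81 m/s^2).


Radius R = 211/2 nm = 1.055e-07 m
Density difference = 6572 - 1053 = 5519 kg/m^3
v = 2 * R^2 * (rho_p - rho_f) * g / (9 * eta)
v = 2 * (1.055e-07)^2 * 5519 * 9.81 / (9 * 0.00107)
v = 1.25152e-07 m/s = 125.1521 nm/s

125.1521


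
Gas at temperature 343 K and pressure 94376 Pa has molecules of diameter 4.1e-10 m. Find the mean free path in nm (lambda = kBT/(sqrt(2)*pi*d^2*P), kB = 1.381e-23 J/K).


Mean free path: lambda = kB*T / (sqrt(2) * pi * d^2 * P)
lambda = 1.381e-23 * 343 / (sqrt(2) * pi * (4.1e-10)^2 * 94376)
lambda = 6.72038e-08 m
lambda = 67.2 nm

67.2


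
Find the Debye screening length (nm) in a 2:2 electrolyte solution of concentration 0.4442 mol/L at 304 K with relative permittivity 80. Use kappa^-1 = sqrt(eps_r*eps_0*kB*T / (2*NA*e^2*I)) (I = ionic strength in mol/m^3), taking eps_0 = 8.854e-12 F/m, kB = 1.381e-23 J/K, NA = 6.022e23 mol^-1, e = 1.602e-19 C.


Ionic strength I = 0.4442 * 2^2 * 1000 = 1776.8 mol/m^3
kappa^-1 = sqrt(80 * 8.854e-12 * 1.381e-23 * 304 / (2 * 6.022e23 * (1.602e-19)^2 * 1776.8))
kappa^-1 = 0.233 nm

0.233


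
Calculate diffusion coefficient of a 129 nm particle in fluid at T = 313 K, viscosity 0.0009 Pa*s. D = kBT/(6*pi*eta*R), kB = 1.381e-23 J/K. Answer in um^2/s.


Radius R = 129/2 = 64.5 nm = 6.45e-08 m
D = kB*T / (6*pi*eta*R)
D = 1.381e-23 * 313 / (6 * pi * 0.0009 * 6.45e-08)
D = 3.95034e-12 m^2/s = 3.95 um^2/s

3.95


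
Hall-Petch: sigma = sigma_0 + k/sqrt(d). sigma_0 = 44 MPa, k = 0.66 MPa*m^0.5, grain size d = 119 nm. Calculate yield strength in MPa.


d = 119 nm = 1.19e-07 m
sqrt(d) = 0.0003449638
Hall-Petch contribution = k / sqrt(d) = 0.66 / 0.0003449638 = 1913.2 MPa
sigma = sigma_0 + k/sqrt(d) = 44 + 1913.2 = 1957.2 MPa

1957.2


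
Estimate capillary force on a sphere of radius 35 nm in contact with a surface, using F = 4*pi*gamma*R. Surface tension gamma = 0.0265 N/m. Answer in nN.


Convert radius: R = 35 nm = 3.5e-08 m
F = 4 * pi * gamma * R
F = 4 * pi * 0.0265 * 3.5e-08
F = 1.16553e-08 N = 11.6553 nN

11.6553


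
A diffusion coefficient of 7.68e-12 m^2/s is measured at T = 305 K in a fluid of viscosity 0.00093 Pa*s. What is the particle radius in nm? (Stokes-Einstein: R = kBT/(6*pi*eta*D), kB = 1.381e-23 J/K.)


Stokes-Einstein: R = kB*T / (6*pi*eta*D)
R = 1.381e-23 * 305 / (6 * pi * 0.00093 * 7.68e-12)
R = 3.12859e-08 m = 31.29 nm

31.29


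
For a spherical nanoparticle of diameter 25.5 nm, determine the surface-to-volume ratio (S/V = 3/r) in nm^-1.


Radius r = 25.5/2 = 12.75 nm
S/V = 3 / r = 3 / 12.75
S/V = 0.2353 nm^-1

0.2353


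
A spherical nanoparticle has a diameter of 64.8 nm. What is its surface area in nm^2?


Radius r = 64.8/2 = 32.4 nm
Surface area SA = 4 * pi * r^2
SA = 4 * pi * (32.4)^2
SA = 13191.67 nm^2

13191.67


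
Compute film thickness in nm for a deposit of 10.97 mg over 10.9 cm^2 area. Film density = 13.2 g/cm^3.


Convert: m = 10.97 mg = 1.0970e-05 kg, A = 10.9 cm^2 = 1.0900e-03 m^2, rho = 13.2 g/cm^3 = 13200 kg/m^3
t = m / (A * rho)
t = 1.0970e-05 / (1.0900e-03 * 13200)
t = 7.6244e-07 m = 762.4 nm

762.4


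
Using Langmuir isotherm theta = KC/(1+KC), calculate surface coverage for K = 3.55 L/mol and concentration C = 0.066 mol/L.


Langmuir isotherm: theta = K*C / (1 + K*C)
K*C = 3.55 * 0.066 = 0.2343
theta = 0.2343 / (1 + 0.2343) = 0.2343 / 1.2343
theta = 0.1898

0.1898


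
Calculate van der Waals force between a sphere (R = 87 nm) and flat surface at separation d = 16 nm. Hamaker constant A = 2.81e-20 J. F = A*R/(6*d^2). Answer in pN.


Convert to SI: R = 87 nm = 8.7e-08 m, d = 16 nm = 1.6e-08 m
F = A * R / (6 * d^2)
F = 2.81e-20 * 8.7e-08 / (6 * (1.6e-08)^2)
F = 1.5916e-12 N = 1.592 pN

1.592


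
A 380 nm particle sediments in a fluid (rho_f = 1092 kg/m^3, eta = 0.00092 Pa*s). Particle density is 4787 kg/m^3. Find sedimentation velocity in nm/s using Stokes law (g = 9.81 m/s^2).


Radius R = 380/2 nm = 1.9e-07 m
Density difference = 4787 - 1092 = 3695 kg/m^3
v = 2 * R^2 * (rho_p - rho_f) * g / (9 * eta)
v = 2 * (1.9e-07)^2 * 3695 * 9.81 / (9 * 0.00092)
v = 3.16075e-07 m/s = 316.0751 nm/s

316.0751


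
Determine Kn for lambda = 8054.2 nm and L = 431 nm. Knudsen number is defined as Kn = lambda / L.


Knudsen number Kn = lambda / L
Kn = 8054.2 / 431
Kn = 18.6872

18.6872


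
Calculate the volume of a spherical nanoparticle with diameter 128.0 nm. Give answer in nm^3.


Radius r = 128.0/2 = 64 nm
Volume V = (4/3) * pi * r^3
V = (4/3) * pi * (64)^3
V = 1098066.22 nm^3

1098066.22


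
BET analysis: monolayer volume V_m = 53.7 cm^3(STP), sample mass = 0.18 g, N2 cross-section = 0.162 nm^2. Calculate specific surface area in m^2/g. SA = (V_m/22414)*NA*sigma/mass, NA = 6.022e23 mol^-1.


Number of moles in monolayer = V_m / 22414 = 53.7 / 22414 = 0.00239582
Number of molecules = moles * NA = 0.00239582 * 6.022e23
SA = molecules * sigma / mass
SA = (53.7 / 22414) * 6.022e23 * 0.162e-18 / 0.18
SA = 1298.5 m^2/g

1298.5


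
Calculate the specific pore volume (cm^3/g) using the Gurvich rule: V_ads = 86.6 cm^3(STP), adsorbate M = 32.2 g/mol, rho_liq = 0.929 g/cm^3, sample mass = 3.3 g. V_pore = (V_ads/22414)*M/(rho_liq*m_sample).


Moles adsorbed n = V_ads / 22414 = 86.6 / 22414 = 3.863657e-03 mol
Liquid volume V_liq = n * M / rho_liq = 3.863657e-03 * 32.2 / 0.929 = 0.13392 cm^3
Specific pore volume V_pore = V_liq / m_sample = 0.13392 / 3.3
V_pore = 0.0406 cm^3/g

0.0406


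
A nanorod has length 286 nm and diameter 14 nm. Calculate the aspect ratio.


Aspect ratio AR = length / diameter
AR = 286 / 14
AR = 20.43

20.43


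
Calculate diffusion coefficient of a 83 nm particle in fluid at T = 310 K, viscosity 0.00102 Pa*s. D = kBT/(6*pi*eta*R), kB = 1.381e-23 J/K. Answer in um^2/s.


Radius R = 83/2 = 41.5 nm = 4.15e-08 m
D = kB*T / (6*pi*eta*R)
D = 1.381e-23 * 310 / (6 * pi * 0.00102 * 4.15e-08)
D = 5.36545e-12 m^2/s = 5.365 um^2/s

5.365


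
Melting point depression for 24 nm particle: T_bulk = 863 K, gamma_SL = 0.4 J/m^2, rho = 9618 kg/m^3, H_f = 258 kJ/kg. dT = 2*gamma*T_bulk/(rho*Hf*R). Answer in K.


Radius R = 24/2 = 12 nm = 1.2e-08 m
Convert H_f = 258 kJ/kg = 258000 J/kg
dT = 2 * gamma_SL * T_bulk / (rho * H_f * R)
dT = 2 * 0.4 * 863 / (9618 * 258000 * 1.2e-08)
dT = 23.2 K

23.2


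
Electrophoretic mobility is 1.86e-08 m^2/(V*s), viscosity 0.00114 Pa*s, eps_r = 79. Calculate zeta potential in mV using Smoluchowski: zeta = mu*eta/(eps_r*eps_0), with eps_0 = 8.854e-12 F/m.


Smoluchowski equation: zeta = mu * eta / (eps_r * eps_0)
zeta = 1.86e-08 * 0.00114 / (79 * 8.854e-12)
zeta = 0.030315 V = 30.31 mV

30.31


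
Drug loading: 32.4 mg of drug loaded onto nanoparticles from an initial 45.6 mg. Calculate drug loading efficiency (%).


Drug loading efficiency = (drug loaded / drug initial) * 100
DLE = 32.4 / 45.6 * 100
DLE = 0.7105 * 100
DLE = 71.05%

71.05


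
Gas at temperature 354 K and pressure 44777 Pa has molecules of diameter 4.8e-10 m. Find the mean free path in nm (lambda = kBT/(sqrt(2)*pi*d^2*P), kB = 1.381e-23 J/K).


Mean free path: lambda = kB*T / (sqrt(2) * pi * d^2 * P)
lambda = 1.381e-23 * 354 / (sqrt(2) * pi * (4.8e-10)^2 * 44777)
lambda = 1.06658e-07 m
lambda = 106.66 nm

106.66


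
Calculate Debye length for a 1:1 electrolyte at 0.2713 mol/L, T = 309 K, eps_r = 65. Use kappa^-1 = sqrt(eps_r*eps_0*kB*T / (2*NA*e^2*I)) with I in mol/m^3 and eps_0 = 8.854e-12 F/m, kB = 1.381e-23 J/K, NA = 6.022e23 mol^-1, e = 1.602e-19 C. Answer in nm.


Ionic strength I = 0.2713 * 1^2 * 1000 = 271.3 mol/m^3
kappa^-1 = sqrt(65 * 8.854e-12 * 1.381e-23 * 309 / (2 * 6.022e23 * (1.602e-19)^2 * 271.3))
kappa^-1 = 0.541 nm

0.541


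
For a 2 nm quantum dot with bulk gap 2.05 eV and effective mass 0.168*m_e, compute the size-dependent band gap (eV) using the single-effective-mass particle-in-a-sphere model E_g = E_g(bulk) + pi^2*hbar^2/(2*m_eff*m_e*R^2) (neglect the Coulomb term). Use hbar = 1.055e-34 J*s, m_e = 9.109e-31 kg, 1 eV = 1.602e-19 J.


Radius R = 2/2 nm = 1e-09 m
Confinement energy dE = pi^2 * hbar^2 / (2 * m_eff * m_e * R^2)
dE = pi^2 * (1.055e-34)^2 / (2 * 0.168 * 9.109e-31 * (1e-09)^2) J, divided by 1.602e-19 J/eV
dE = 2.2404 eV
Total band gap = E_g(bulk) + dE = 2.05 + 2.2404 = 4.2904 eV

4.2904


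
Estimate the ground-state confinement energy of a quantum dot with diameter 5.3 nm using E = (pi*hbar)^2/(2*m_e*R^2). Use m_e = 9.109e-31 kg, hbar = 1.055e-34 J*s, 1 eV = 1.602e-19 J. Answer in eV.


Radius R = 5.3/2 = 2.65 nm = 2.65e-09 m
E = (pi * 1.055e-34)^2 / (2 * 9.109e-31 * (2.65e-09)^2)
E(J) = 8.58642e-21
E = E(J) / 1.602e-19 = 0.0536 eV

0.0536


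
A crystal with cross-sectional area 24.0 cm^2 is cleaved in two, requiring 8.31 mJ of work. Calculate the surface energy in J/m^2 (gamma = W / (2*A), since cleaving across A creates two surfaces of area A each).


Convert: A = 24.0 cm^2 = 0.0024 m^2, W = 8.31 mJ = 0.00831 J
Cleaving exposes two faces of area A, so total new surface = 2*A and gamma = W / (2*A)
gamma = 0.00831 / (2 * 0.0024)
gamma = 1.731 J/m^2

1.731


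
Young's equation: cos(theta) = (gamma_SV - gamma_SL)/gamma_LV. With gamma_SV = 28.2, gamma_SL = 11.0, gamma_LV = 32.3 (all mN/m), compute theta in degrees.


cos(theta) = (gamma_SV - gamma_SL) / gamma_LV
cos(theta) = (28.2 - 11.0) / 32.3
cos(theta) = 0.532508
theta = arccos(0.532508) = 57.82 degrees

57.82


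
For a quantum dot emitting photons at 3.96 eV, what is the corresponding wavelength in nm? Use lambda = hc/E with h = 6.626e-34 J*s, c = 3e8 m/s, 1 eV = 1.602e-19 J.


Convert energy: E = 3.96 eV = 3.96 * 1.602e-19 = 6.34392e-19 J
lambda = h*c / E = 6.626e-34 * 3e8 / 6.34392e-19
lambda = 3.13339e-07 m = 313.3 nm

313.3


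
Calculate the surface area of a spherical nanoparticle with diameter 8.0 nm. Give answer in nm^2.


Radius r = 8.0/2 = 4 nm
Surface area SA = 4 * pi * r^2
SA = 4 * pi * (4)^2
SA = 201.06 nm^2

201.06


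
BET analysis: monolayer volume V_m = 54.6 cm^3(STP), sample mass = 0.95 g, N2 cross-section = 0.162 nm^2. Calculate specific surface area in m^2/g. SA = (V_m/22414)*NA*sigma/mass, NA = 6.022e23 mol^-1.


Number of moles in monolayer = V_m / 22414 = 54.6 / 22414 = 0.00243598
Number of molecules = moles * NA = 0.00243598 * 6.022e23
SA = molecules * sigma / mass
SA = (54.6 / 22414) * 6.022e23 * 0.162e-18 / 0.95
SA = 250.2 m^2/g

250.2


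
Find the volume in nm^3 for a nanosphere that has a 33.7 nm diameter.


Radius r = 33.7/2 = 16.85 nm
Volume V = (4/3) * pi * r^3
V = (4/3) * pi * (16.85)^3
V = 20039.57 nm^3

20039.57


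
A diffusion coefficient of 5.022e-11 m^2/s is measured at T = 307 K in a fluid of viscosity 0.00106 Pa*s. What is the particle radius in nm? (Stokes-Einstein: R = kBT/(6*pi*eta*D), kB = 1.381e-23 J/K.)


Stokes-Einstein: R = kB*T / (6*pi*eta*D)
R = 1.381e-23 * 307 / (6 * pi * 0.00106 * 5.022e-11)
R = 4.22521e-09 m = 4.23 nm

4.23


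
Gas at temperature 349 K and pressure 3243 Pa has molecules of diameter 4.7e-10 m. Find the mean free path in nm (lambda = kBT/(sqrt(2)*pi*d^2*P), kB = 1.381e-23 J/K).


Mean free path: lambda = kB*T / (sqrt(2) * pi * d^2 * P)
lambda = 1.381e-23 * 349 / (sqrt(2) * pi * (4.7e-10)^2 * 3243)
lambda = 1.5143e-06 m
lambda = 1514.3 nm

1514.3


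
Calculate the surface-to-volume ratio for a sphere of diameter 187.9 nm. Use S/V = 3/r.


Radius r = 187.9/2 = 93.95 nm
S/V = 3 / r = 3 / 93.95
S/V = 0.0319 nm^-1

0.0319


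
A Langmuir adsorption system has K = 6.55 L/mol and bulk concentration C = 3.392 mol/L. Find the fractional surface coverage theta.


Langmuir isotherm: theta = K*C / (1 + K*C)
K*C = 6.55 * 3.392 = 22.2176
theta = 22.2176 / (1 + 22.2176) = 22.2176 / 23.2176
theta = 0.9569

0.9569


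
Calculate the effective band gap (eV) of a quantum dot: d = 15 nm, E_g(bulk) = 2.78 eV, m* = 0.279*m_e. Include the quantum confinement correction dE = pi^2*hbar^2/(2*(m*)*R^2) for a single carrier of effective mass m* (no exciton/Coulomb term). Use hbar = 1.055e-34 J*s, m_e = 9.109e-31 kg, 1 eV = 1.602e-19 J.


Radius R = 15/2 nm = 7.5e-09 m
Confinement energy dE = pi^2 * hbar^2 / (2 * m_eff * m_e * R^2)
dE = pi^2 * (1.055e-34)^2 / (2 * 0.279 * 9.109e-31 * (7.5e-09)^2) J, divided by 1.602e-19 J/eV
dE = 0.024 eV
Total band gap = E_g(bulk) + dE = 2.78 + 0.024 = 2.804 eV

2.804


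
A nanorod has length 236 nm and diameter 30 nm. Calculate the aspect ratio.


Aspect ratio AR = length / diameter
AR = 236 / 30
AR = 7.87

7.87


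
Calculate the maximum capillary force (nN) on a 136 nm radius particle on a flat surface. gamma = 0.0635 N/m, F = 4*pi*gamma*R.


Convert radius: R = 136 nm = 1.36e-07 m
F = 4 * pi * gamma * R
F = 4 * pi * 0.0635 * 1.36e-07
F = 1.08523e-07 N = 108.5232 nN

108.5232


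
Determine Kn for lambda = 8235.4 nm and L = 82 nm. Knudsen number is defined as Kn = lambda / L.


Knudsen number Kn = lambda / L
Kn = 8235.4 / 82
Kn = 100.4317

100.4317


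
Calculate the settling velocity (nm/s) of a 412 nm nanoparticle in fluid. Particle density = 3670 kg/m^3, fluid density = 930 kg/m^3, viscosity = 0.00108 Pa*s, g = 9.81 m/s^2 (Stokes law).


Radius R = 412/2 nm = 2.06e-07 m
Density difference = 3670 - 930 = 2740 kg/m^3
v = 2 * R^2 * (rho_p - rho_f) * g / (9 * eta)
v = 2 * (2.06e-07)^2 * 2740 * 9.81 / (9 * 0.00108)
v = 2.34703e-07 m/s = 234.7025 nm/s

234.7025


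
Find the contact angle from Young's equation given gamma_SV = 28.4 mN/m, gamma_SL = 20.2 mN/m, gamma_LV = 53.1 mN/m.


cos(theta) = (gamma_SV - gamma_SL) / gamma_LV
cos(theta) = (28.4 - 20.2) / 53.1
cos(theta) = 0.154426
theta = arccos(0.154426) = 81.12 degrees

81.12


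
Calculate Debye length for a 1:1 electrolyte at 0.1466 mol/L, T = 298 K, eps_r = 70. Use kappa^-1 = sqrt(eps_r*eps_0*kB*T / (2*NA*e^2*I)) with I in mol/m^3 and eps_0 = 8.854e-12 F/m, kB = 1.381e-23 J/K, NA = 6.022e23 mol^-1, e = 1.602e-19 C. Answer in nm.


Ionic strength I = 0.1466 * 1^2 * 1000 = 146.6 mol/m^3
kappa^-1 = sqrt(70 * 8.854e-12 * 1.381e-23 * 298 / (2 * 6.022e23 * (1.602e-19)^2 * 146.6))
kappa^-1 = 0.75 nm

0.75


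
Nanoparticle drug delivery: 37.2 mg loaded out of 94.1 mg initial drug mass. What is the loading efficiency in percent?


Drug loading efficiency = (drug loaded / drug initial) * 100
DLE = 37.2 / 94.1 * 100
DLE = 0.3953 * 100
DLE = 39.53%

39.53


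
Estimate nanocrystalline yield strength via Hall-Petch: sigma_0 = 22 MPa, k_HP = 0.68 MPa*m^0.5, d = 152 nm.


d = 152 nm = 1.52e-07 m
sqrt(d) = 0.0003898718
Hall-Petch contribution = k / sqrt(d) = 0.68 / 0.0003898718 = 1744.2 MPa
sigma = sigma_0 + k/sqrt(d) = 22 + 1744.2 = 1766.2 MPa

1766.2


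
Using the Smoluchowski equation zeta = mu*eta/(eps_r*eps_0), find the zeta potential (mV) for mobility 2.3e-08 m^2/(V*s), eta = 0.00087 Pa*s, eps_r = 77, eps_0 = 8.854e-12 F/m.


Smoluchowski equation: zeta = mu * eta / (eps_r * eps_0)
zeta = 2.3e-08 * 0.00087 / (77 * 8.854e-12)
zeta = 0.029351 V = 29.35 mV

29.35


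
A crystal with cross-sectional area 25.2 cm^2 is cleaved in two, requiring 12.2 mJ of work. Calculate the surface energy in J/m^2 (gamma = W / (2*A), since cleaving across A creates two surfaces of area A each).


Convert: A = 25.2 cm^2 = 0.00252 m^2, W = 12.2 mJ = 0.0122 J
Cleaving exposes two faces of area A, so total new surface = 2*A and gamma = W / (2*A)
gamma = 0.0122 / (2 * 0.00252)
gamma = 2.421 J/m^2

2.421


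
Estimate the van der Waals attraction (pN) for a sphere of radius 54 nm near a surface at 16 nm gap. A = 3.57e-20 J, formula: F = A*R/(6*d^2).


Convert to SI: R = 54 nm = 5.4e-08 m, d = 16 nm = 1.6e-08 m
F = A * R / (6 * d^2)
F = 3.57e-20 * 5.4e-08 / (6 * (1.6e-08)^2)
F = 1.25508e-12 N = 1.255 pN

1.255


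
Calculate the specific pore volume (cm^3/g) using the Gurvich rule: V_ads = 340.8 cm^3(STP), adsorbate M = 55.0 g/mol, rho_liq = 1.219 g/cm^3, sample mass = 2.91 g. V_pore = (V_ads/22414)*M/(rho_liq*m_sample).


Moles adsorbed n = V_ads / 22414 = 340.8 / 22414 = 1.520478e-02 mol
Liquid volume V_liq = n * M / rho_liq = 1.520478e-02 * 55.0 / 1.219 = 0.68602 cm^3
Specific pore volume V_pore = V_liq / m_sample = 0.68602 / 2.91
V_pore = 0.2357 cm^3/g

0.2357


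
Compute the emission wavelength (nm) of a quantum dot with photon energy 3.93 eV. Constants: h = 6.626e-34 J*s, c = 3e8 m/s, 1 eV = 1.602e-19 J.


Convert energy: E = 3.93 eV = 3.93 * 1.602e-19 = 6.29586e-19 J
lambda = h*c / E = 6.626e-34 * 3e8 / 6.29586e-19
lambda = 3.15731e-07 m = 315.7 nm

315.7
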